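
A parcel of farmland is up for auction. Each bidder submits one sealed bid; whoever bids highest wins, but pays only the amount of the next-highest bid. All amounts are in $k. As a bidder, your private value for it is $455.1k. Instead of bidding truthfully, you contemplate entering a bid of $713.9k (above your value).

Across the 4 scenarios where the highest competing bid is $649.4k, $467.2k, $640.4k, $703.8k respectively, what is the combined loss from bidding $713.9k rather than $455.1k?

The deviation costs you only when the competing bid falls strictly between $455.1k and $713.9k; elsewhere both bids give the same outcome.
$649.4k: truthful payoff $0k, deviation payoff −$194.3k → loss $194.3k.
$467.2k: truthful payoff $0k, deviation payoff −$12.1k → loss $12.1k.
$640.4k: truthful payoff $0k, deviation payoff −$185.3k → loss $185.3k.
$703.8k: truthful payoff $0k, deviation payoff −$248.7k → loss $248.7k.
Total loss = $194.3k + $12.1k + $185.3k + $248.7k = $640.4k.

$640.4k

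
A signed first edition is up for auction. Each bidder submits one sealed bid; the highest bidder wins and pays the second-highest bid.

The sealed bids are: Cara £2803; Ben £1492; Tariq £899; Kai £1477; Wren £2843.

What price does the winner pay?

Highest bid: Wren at £2843, so Wren wins.
Second-highest bid: Cara at £2803 — that is the price the winner pays.

£2803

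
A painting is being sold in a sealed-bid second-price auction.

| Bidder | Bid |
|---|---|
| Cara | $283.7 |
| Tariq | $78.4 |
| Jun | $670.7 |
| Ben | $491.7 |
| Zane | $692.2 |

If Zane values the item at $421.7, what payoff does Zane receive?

−$249

Highest bid: Zane at $692.2, so Zane wins.
Second-highest bid: Jun at $670.7 — that is the price the winner pays.
Zane's payoff = value − price = $421.7 − $670.7 = −$249.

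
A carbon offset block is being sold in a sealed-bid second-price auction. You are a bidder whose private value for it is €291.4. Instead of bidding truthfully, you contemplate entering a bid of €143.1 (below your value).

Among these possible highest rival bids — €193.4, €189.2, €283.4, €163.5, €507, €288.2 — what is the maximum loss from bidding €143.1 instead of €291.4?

€127.9

€193.4: truthful gives €98, deviation gives €0 → loss €98.
€189.2: truthful gives €102.2, deviation gives €0 → loss €102.2.
€283.4: truthful gives €8, deviation gives €0 → loss €8.
€163.5: truthful gives €127.9, deviation gives €0 → loss €127.9.
€507: same outcome either way → loss €0.
€288.2: truthful gives €3.2, deviation gives €0 → loss €3.2.
Maximum loss: €127.9.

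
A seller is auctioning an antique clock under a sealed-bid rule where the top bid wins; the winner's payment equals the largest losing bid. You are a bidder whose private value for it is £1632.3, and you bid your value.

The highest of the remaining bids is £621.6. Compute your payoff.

£1010.7

Your bid £1632.3 exceeds the highest competing bid £621.6, so you win.
In a second-price auction the winner pays the second-highest bid, £621.6.
Payoff = value − price = £1632.3 − £621.6 = £1010.7.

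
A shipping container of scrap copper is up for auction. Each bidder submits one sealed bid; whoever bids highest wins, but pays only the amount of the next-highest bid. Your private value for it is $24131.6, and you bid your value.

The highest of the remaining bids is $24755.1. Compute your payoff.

Your bid $24131.6 is below the highest competing bid $24755.1, so you lose.
A losing bidder pays nothing and receives nothing: payoff = $0.

$0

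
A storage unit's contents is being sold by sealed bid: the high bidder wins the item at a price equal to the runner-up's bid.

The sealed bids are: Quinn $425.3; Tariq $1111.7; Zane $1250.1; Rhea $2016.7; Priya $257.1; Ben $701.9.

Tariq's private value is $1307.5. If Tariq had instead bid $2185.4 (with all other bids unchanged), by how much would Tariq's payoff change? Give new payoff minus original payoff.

−$709.2

The highest bid among the other bidders is $2016.7; Tariq's bid doesn't change that.
Original bid $1111.7: Tariq is not highest (top rival bid is $2016.7); payoff $0.
Alternative bid $2185.4: Tariq is highest, pays the top rival bid $2016.7; payoff $1307.5 − $2016.7 = −$709.2.
Change in payoff = −$709.2 − ($0) = −$709.2.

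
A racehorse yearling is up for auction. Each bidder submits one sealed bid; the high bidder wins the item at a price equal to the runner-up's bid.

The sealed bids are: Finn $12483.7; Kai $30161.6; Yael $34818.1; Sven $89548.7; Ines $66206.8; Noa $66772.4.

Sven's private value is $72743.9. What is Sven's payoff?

Highest bid: Sven at $89548.7, so Sven wins.
Second-highest bid: Noa at $66772.4 — that is the price the winner pays.
Sven's payoff = value − price = $72743.9 − $66772.4 = $5971.5.

$5971.5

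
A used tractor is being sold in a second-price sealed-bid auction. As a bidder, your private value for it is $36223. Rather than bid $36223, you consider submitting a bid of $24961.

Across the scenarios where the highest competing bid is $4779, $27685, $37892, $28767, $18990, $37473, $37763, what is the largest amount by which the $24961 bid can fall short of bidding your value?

$8538

$4779: same outcome either way → loss $0.
$27685: truthful gives $8538, deviation gives $0 → loss $8538.
$37892: same outcome either way → loss $0.
$28767: truthful gives $7456, deviation gives $0 → loss $7456.
$18990: same outcome either way → loss $0.
$37473: same outcome either way → loss $0.
$37763: same outcome either way → loss $0.
Maximum loss: $8538.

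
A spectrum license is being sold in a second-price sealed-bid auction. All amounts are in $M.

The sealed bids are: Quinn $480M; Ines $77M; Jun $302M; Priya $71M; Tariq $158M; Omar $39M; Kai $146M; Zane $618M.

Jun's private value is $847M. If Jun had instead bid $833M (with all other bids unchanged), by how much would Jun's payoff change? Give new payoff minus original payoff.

The highest bid among the other bidders is $618M; Jun's bid doesn't change that.
Original bid $302M: Jun is not highest (top rival bid is $618M); payoff $0M.
Alternative bid $833M: Jun is highest, pays the top rival bid $618M; payoff $847M − $618M = $229M.
Change in payoff = $229M − ($0M) = $229M.

$229M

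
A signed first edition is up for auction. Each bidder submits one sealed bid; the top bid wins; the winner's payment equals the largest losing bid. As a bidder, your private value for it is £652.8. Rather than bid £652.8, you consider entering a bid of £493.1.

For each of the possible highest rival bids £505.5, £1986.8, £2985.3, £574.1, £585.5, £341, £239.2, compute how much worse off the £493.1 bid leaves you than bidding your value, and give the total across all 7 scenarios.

The deviation costs you only when the competing bid falls strictly between £493.1 and £652.8; elsewhere both bids give the same outcome.
£505.5: truthful payoff £147.3, deviation payoff £0 → loss £147.3.
£1986.8: outcomes coincide → loss £0.
£2985.3: outcomes coincide → loss £0.
£574.1: truthful payoff £78.7, deviation payoff £0 → loss £78.7.
£585.5: truthful payoff £67.3, deviation payoff £0 → loss £67.3.
£341: outcomes coincide → loss £0.
£239.2: outcomes coincide → loss £0.
Total loss = £147.3 + £78.7 + £67.3 = £293.3.

£293.3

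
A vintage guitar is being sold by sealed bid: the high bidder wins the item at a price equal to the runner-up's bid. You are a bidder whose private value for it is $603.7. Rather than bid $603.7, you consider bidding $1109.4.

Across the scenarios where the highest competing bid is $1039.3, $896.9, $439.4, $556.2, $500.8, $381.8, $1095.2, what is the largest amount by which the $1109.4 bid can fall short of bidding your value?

$1039.3: truthful gives $0, deviation gives −$435.6 → loss $435.6.
$896.9: truthful gives $0, deviation gives −$293.2 → loss $293.2.
$439.4: same outcome either way → loss $0.
$556.2: same outcome either way → loss $0.
$500.8: same outcome either way → loss $0.
$381.8: same outcome either way → loss $0.
$1095.2: truthful gives $0, deviation gives −$491.5 → loss $491.5.
Maximum loss: $491.5.

$491.5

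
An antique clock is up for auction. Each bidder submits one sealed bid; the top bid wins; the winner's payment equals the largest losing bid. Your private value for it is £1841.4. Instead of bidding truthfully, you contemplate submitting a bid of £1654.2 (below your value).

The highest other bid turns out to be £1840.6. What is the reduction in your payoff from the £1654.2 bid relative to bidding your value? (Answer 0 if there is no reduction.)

£0.8

Bidding your value £1841.4: you win (since £1841.4 > £1840.6) and pay £1840.6. Payoff £0.8.
Bidding £1654.2: you lose. Payoff £0.
The competing bid £1840.6 lies between your shaded bid and your value, so underbidding forfeits an item you could have won at a profitable price.
Loss from deviating = £0.8 − (£0) = £0.8.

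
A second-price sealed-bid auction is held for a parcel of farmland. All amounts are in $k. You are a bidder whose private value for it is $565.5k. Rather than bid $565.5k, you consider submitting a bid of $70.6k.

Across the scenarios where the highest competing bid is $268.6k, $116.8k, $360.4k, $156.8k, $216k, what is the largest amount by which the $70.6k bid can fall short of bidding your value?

$448.7k

$268.6k: truthful gives $296.9k, deviation gives $0k → loss $296.9k.
$116.8k: truthful gives $448.7k, deviation gives $0k → loss $448.7k.
$360.4k: truthful gives $205.1k, deviation gives $0k → loss $205.1k.
$156.8k: truthful gives $408.7k, deviation gives $0k → loss $408.7k.
$216k: truthful gives $349.5k, deviation gives $0k → loss $349.5k.
Maximum loss: $448.7k.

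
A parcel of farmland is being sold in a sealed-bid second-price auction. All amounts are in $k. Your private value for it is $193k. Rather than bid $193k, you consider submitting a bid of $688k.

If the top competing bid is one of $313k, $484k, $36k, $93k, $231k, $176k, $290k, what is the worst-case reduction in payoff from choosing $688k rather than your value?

$291k

$313k: truthful gives $0k, deviation gives −$120k → loss $120k.
$484k: truthful gives $0k, deviation gives −$291k → loss $291k.
$36k: same outcome either way → loss $0k.
$93k: same outcome either way → loss $0k.
$231k: truthful gives $0k, deviation gives −$38k → loss $38k.
$176k: same outcome either way → loss $0k.
$290k: truthful gives $0k, deviation gives −$97k → loss $97k.
Maximum loss: $291k.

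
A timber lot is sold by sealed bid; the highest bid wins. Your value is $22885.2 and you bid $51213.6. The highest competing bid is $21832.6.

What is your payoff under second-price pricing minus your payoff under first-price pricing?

$29381

You have the highest bid, so you win under either rule.
Second-price: pay $21832.6 → payoff $1052.6.
First-price: pay your own bid $51213.6 → payoff −$28328.4.
Difference = $1052.6 − (−$28328.4) = $29381.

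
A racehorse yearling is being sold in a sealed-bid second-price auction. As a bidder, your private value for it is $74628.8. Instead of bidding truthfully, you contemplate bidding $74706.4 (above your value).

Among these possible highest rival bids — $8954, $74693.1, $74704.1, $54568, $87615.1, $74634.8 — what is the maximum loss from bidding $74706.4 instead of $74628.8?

$8954: same outcome either way → loss $0.
$74693.1: truthful gives $0, deviation gives −$64.3 → loss $64.3.
$74704.1: truthful gives $0, deviation gives −$75.3 → loss $75.3.
$54568: same outcome either way → loss $0.
$87615.1: same outcome either way → loss $0.
$74634.8: truthful gives $0, deviation gives −$6 → loss $6.
Maximum loss: $75.3.

$75.3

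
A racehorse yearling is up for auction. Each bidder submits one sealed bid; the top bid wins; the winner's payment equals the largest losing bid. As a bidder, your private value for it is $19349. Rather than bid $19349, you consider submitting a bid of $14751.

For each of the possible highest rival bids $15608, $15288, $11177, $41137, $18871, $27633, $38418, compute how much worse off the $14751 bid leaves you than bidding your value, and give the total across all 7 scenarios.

$8280

The deviation costs you only when the competing bid falls strictly between $14751 and $19349; elsewhere both bids give the same outcome.
$15608: truthful payoff $3741, deviation payoff $0 → loss $3741.
$15288: truthful payoff $4061, deviation payoff $0 → loss $4061.
$11177: outcomes coincide → loss $0.
$41137: outcomes coincide → loss $0.
$18871: truthful payoff $478, deviation payoff $0 → loss $478.
$27633: outcomes coincide → loss $0.
$38418: outcomes coincide → loss $0.
Total loss = $3741 + $4061 + $478 = $8280.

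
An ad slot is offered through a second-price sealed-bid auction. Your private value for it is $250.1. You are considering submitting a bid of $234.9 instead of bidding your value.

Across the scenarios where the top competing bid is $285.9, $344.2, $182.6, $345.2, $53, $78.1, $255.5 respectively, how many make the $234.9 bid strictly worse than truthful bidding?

The deviation hurts exactly when the highest competing bid lies strictly between $234.9 and $250.1 — underbidding then forfeits a profitable win.
$285.9: above both → same outcome either way.
$344.2: above both → same outcome either way.
$182.6: below both → same outcome either way.
$345.2: above both → same outcome either way.
$53: below both → same outcome either way.
$78.1: below both → same outcome either way.
$255.5: above both → same outcome either way.
Count: 0.

0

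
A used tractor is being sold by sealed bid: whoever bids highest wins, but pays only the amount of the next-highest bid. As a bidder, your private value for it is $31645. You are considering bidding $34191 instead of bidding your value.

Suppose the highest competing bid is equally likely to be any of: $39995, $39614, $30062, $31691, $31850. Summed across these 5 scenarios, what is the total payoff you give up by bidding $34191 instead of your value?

The deviation costs you only when the competing bid falls strictly between $31645 and $34191; elsewhere both bids give the same outcome.
$39995: outcomes coincide → loss $0.
$39614: outcomes coincide → loss $0.
$30062: outcomes coincide → loss $0.
$31691: truthful payoff $0, deviation payoff −$46 → loss $46.
$31850: truthful payoff $0, deviation payoff −$205 → loss $205.
Total loss = $46 + $205 = $251.

$251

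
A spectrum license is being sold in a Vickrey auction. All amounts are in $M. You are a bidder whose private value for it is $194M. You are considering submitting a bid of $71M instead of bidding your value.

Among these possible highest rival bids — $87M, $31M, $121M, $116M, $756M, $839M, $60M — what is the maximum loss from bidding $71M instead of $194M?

$107M

$87M: truthful gives $107M, deviation gives $0M → loss $107M.
$31M: same outcome either way → loss $0M.
$121M: truthful gives $73M, deviation gives $0M → loss $73M.
$116M: truthful gives $78M, deviation gives $0M → loss $78M.
$756M: same outcome either way → loss $0M.
$839M: same outcome either way → loss $0M.
$60M: same outcome either way → loss $0M.
Maximum loss: $107M.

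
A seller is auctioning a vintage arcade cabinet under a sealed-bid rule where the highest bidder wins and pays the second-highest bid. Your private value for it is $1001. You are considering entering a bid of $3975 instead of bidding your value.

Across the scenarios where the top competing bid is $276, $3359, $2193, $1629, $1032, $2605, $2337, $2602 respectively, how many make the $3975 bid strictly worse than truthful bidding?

7

The deviation hurts exactly when the highest competing bid lies strictly between $1001 and $3975 — overbidding then wins at a price above your value.
$276: below both → same outcome either way.
$3359: inside the interval → strictly worse (loss $2358).
$2193: inside the interval → strictly worse (loss $1192).
$1629: inside the interval → strictly worse (loss $628).
$1032: inside the interval → strictly worse (loss $31).
$2605: inside the interval → strictly worse (loss $1604).
$2337: inside the interval → strictly worse (loss $1336).
$2602: inside the interval → strictly worse (loss $1601).
Count: 7.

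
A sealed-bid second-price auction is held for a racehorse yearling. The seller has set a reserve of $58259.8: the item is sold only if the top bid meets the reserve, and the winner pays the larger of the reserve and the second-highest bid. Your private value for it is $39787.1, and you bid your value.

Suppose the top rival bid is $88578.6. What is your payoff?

Your bid $39787.1 is below the highest competing bid $88578.6, so you lose. Payoff $0.

$0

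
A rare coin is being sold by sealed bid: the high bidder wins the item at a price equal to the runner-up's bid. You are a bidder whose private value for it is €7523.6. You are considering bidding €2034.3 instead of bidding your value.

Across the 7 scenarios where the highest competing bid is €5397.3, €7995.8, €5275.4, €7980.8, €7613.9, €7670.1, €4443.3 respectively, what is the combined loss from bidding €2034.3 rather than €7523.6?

€7454.8

The deviation costs you only when the competing bid falls strictly between €2034.3 and €7523.6; elsewhere both bids give the same outcome.
€5397.3: truthful payoff €2126.3, deviation payoff €0 → loss €2126.3.
€7995.8: outcomes coincide → loss €0.
€5275.4: truthful payoff €2248.2, deviation payoff €0 → loss €2248.2.
€7980.8: outcomes coincide → loss €0.
€7613.9: outcomes coincide → loss €0.
€7670.1: outcomes coincide → loss €0.
€4443.3: truthful payoff €3080.3, deviation payoff €0 → loss €3080.3.
Total loss = €2126.3 + €2248.2 + €3080.3 = €7454.8.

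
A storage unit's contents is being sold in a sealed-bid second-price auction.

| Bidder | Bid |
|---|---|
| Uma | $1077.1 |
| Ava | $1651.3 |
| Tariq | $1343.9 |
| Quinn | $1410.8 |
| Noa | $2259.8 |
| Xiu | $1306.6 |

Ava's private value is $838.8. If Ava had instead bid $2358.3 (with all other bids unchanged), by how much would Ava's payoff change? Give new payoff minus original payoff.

−$1421

The highest bid among the other bidders is $2259.8; Ava's bid doesn't change that.
Original bid $1651.3: Ava is not highest (top rival bid is $2259.8); payoff $0.
Alternative bid $2358.3: Ava is highest, pays the top rival bid $2259.8; payoff $838.8 − $2259.8 = −$1421.
Change in payoff = −$1421 − ($0) = −$1421.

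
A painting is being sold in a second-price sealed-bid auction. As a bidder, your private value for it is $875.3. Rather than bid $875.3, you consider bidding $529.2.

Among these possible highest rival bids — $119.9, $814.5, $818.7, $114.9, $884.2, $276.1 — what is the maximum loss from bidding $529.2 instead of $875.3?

$60.8

$119.9: same outcome either way → loss $0.
$814.5: truthful gives $60.8, deviation gives $0 → loss $60.8.
$818.7: truthful gives $56.6, deviation gives $0 → loss $56.6.
$114.9: same outcome either way → loss $0.
$884.2: same outcome either way → loss $0.
$276.1: same outcome either way → loss $0.
Maximum loss: $60.8.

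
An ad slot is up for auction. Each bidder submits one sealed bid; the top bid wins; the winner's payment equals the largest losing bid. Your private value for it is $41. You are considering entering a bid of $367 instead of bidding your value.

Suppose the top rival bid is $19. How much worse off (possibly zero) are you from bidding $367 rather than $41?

Bidding your value $41: you win (since $41 > $19) and pay $19. Payoff $22.
Bidding $367: you win and pay $19. Payoff $41 − $19 = $22.
Difference = $22 − $22 = $0; both bids lead to the same outcome because the competing bid is below both your value and your alternative bid.
Because the price is fixed by the runner-up's bid, deviating from your value can only change a good outcome into a bad one — never the reverse.

$0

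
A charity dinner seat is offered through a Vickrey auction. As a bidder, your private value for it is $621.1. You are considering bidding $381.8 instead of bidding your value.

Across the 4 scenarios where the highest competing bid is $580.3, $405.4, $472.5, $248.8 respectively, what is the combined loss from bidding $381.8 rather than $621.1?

The deviation costs you only when the competing bid falls strictly between $381.8 and $621.1; elsewhere both bids give the same outcome.
$580.3: truthful payoff $40.8, deviation payoff $0 → loss $40.8.
$405.4: truthful payoff $215.7, deviation payoff $0 → loss $215.7.
$472.5: truthful payoff $148.6, deviation payoff $0 → loss $148.6.
$248.8: outcomes coincide → loss $0.
Total loss = $40.8 + $215.7 + $148.6 = $405.1.
In a second-price auction your bid sets only whether you win, not what you pay, so bidding your true value is weakly dominant.

$405.1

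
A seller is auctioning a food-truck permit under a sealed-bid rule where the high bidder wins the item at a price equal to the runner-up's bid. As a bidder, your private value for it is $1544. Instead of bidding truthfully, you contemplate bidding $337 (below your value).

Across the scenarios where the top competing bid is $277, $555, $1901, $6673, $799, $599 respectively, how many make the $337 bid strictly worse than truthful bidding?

The deviation hurts exactly when the highest competing bid lies strictly between $337 and $1544 — underbidding then forfeits a profitable win.
$277: below both → same outcome either way.
$555: inside the interval → strictly worse (loss $989).
$1901: above both → same outcome either way.
$6673: above both → same outcome either way.
$799: inside the interval → strictly worse (loss $745).
$599: inside the interval → strictly worse (loss $945).
Count: 3.

3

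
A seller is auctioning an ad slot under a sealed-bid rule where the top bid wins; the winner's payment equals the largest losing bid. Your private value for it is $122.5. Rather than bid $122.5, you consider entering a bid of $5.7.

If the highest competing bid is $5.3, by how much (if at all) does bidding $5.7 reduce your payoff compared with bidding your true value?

$0

Bidding your value $122.5: you win (since $122.5 > $5.3) and pay $5.3. Payoff $117.2.
Bidding $5.7: you win and pay $5.3. Payoff $122.5 − $5.3 = $117.2.
Difference = $117.2 − $117.2 = $0; both bids lead to the same outcome because the competing bid is below both your value and your alternative bid.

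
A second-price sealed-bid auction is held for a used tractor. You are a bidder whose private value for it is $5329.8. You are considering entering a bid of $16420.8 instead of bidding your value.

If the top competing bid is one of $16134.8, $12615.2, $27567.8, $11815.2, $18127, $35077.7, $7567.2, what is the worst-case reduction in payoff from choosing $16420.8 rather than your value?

$10805

$16134.8: truthful gives $0, deviation gives −$10805 → loss $10805.
$12615.2: truthful gives $0, deviation gives −$7285.4 → loss $7285.4.
$27567.8: same outcome either way → loss $0.
$11815.2: truthful gives $0, deviation gives −$6485.4 → loss $6485.4.
$18127: same outcome either way → loss $0.
$35077.7: same outcome either way → loss $0.
$7567.2: truthful gives $0, deviation gives −$2237.4 → loss $2237.4.
Maximum loss: $10805.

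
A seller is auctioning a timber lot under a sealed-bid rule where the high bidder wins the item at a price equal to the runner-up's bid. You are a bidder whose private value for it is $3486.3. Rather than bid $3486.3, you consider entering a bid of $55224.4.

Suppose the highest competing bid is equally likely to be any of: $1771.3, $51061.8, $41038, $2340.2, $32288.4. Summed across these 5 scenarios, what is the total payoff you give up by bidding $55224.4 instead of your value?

The deviation costs you only when the competing bid falls strictly between $3486.3 and $55224.4; elsewhere both bids give the same outcome.
$1771.3: outcomes coincide → loss $0.
$51061.8: truthful payoff $0, deviation payoff −$47575.5 → loss $47575.5.
$41038: truthful payoff $0, deviation payoff −$37551.7 → loss $37551.7.
$2340.2: outcomes coincide → loss $0.
$32288.4: truthful payoff $0, deviation payoff −$28802.1 → loss $28802.1.
Total loss = $47575.5 + $37551.7 + $28802.1 = $113929.3.

$113929.3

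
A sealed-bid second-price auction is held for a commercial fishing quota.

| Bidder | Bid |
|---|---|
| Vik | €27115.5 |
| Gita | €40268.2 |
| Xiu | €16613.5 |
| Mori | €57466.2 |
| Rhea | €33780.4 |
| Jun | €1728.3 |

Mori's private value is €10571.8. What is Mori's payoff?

Highest bid: Mori at €57466.2, so Mori wins.
Second-highest bid: Gita at €40268.2 — that is the price the winner pays.
Mori's payoff = value − price = €10571.8 − €40268.2 = −€29696.4.

−€29696.4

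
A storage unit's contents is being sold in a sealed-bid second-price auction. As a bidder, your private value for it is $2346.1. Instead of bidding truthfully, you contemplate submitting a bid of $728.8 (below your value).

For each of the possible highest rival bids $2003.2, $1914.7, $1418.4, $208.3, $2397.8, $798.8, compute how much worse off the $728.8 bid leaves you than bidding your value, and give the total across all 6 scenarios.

The deviation costs you only when the competing bid falls strictly between $728.8 and $2346.1; elsewhere both bids give the same outcome.
$2003.2: truthful payoff $342.9, deviation payoff $0 → loss $342.9.
$1914.7: truthful payoff $431.4, deviation payoff $0 → loss $431.4.
$1418.4: truthful payoff $927.7, deviation payoff $0 → loss $927.7.
$208.3: outcomes coincide → loss $0.
$2397.8: outcomes coincide → loss $0.
$798.8: truthful payoff $1547.3, deviation payoff $0 → loss $1547.3.
Total loss = $342.9 + $431.4 + $927.7 + $1547.3 = $3249.3.
Truthful bidding weakly dominates here: raising your bid can only win items priced above your value, and lowering it can only forfeit items priced below.

$3249.3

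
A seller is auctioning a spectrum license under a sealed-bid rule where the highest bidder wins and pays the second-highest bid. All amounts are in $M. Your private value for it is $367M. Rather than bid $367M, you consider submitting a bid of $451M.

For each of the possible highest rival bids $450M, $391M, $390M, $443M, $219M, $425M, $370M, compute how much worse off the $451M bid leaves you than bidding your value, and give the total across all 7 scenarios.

The deviation costs you only when the competing bid falls strictly between $367M and $451M; elsewhere both bids give the same outcome.
$450M: truthful payoff $0M, deviation payoff −$83M → loss $83M.
$391M: truthful payoff $0M, deviation payoff −$24M → loss $24M.
$390M: truthful payoff $0M, deviation payoff −$23M → loss $23M.
$443M: truthful payoff $0M, deviation payoff −$76M → loss $76M.
$219M: outcomes coincide → loss $0M.
$425M: truthful payoff $0M, deviation payoff −$58M → loss $58M.
$370M: truthful payoff $0M, deviation payoff −$3M → loss $3M.
Total loss = $83M + $24M + $23M + $76M + $58M + $3M = $267M.

$267M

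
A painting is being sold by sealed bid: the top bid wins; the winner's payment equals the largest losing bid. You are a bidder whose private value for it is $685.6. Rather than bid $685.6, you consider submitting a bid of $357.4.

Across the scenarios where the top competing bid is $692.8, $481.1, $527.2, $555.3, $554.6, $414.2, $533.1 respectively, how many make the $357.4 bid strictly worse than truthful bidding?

The deviation hurts exactly when the highest competing bid lies strictly between $357.4 and $685.6 — underbidding then forfeits a profitable win.
$692.8: above both → same outcome either way.
$481.1: inside the interval → strictly worse (loss $204.5).
$527.2: inside the interval → strictly worse (loss $158.4).
$555.3: inside the interval → strictly worse (loss $130.3).
$554.6: inside the interval → strictly worse (loss $131).
$414.2: inside the interval → strictly worse (loss $271.4).
$533.1: inside the interval → strictly worse (loss $152.5).
Count: 6.

6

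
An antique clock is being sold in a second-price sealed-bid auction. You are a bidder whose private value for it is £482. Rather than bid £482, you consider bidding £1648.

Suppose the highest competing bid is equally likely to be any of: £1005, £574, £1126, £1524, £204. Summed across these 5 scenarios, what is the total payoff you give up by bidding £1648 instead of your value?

The deviation costs you only when the competing bid falls strictly between £482 and £1648; elsewhere both bids give the same outcome.
£1005: truthful payoff £0, deviation payoff −£523 → loss £523.
£574: truthful payoff £0, deviation payoff −£92 → loss £92.
£1126: truthful payoff £0, deviation payoff −£644 → loss £644.
£1524: truthful payoff £0, deviation payoff −£1042 → loss £1042.
£204: outcomes coincide → loss £0.
Total loss = £523 + £92 + £644 + £1042 = £2301.
Truthful bidding weakly dominates here: raising your bid can only win items priced above your value, and lowering it can only forfeit items priced below.

£2301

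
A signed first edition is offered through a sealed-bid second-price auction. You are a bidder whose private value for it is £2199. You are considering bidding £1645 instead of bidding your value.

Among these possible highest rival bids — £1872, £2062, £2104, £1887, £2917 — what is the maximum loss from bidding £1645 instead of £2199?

£1872: truthful gives £327, deviation gives £0 → loss £327.
£2062: truthful gives £137, deviation gives £0 → loss £137.
£2104: truthful gives £95, deviation gives £0 → loss £95.
£1887: truthful gives £312, deviation gives £0 → loss £312.
£2917: same outcome either way → loss £0.
Maximum loss: £327.

£327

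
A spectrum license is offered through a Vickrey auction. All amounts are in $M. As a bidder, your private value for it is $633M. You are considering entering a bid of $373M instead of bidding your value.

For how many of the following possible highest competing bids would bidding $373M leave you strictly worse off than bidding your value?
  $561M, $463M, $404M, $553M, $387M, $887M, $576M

The deviation hurts exactly when the highest competing bid lies strictly between $373M and $633M — underbidding then forfeits a profitable win.
$561M: inside the interval → strictly worse (loss $72M).
$463M: inside the interval → strictly worse (loss $170M).
$404M: inside the interval → strictly worse (loss $229M).
$553M: inside the interval → strictly worse (loss $80M).
$387M: inside the interval → strictly worse (loss $246M).
$887M: above both → same outcome either way.
$576M: inside the interval → strictly worse (loss $57M).
Count: 6.

6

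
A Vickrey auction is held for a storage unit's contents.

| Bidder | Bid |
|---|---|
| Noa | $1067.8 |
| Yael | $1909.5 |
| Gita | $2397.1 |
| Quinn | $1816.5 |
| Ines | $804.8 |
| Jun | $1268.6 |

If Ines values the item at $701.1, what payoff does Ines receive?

$0

Highest bid: Gita at $2397.1, so Gita wins.
Second-highest bid: Yael at $1909.5 — that is the price the winner pays.
Ines did not win, so Ines pays nothing and receives nothing: payoff $0.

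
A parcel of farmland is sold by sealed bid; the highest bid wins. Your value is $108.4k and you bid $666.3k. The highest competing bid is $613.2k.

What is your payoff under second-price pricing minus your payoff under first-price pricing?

You have the highest bid, so you win under either rule.
Second-price: pay $613.2k → payoff −$504.8k.
First-price: pay your own bid $666.3k → payoff −$557.9k.
Difference = −$504.8k − (−$557.9k) = $53.1k.

$53.1k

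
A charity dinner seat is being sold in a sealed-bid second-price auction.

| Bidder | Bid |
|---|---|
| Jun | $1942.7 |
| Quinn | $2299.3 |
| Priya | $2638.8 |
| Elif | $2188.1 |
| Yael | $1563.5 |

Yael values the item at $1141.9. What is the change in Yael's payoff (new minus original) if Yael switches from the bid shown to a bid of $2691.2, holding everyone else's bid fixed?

The highest bid among the other bidders is $2638.8; Yael's bid doesn't change that.
Original bid $1563.5: Yael is not highest (top rival bid is $2638.8); payoff $0.
Alternative bid $2691.2: Yael is highest, pays the top rival bid $2638.8; payoff $1141.9 − $2638.8 = −$1496.9.
Change in payoff = −$1496.9 − ($0) = −$1496.9.

−$1496.9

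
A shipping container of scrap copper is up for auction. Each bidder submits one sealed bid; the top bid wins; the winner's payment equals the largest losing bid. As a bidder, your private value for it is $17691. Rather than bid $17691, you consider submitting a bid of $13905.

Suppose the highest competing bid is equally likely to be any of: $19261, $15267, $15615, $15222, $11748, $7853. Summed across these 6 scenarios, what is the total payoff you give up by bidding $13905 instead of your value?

The deviation costs you only when the competing bid falls strictly between $13905 and $17691; elsewhere both bids give the same outcome.
$19261: outcomes coincide → loss $0.
$15267: truthful payoff $2424, deviation payoff $0 → loss $2424.
$15615: truthful payoff $2076, deviation payoff $0 → loss $2076.
$15222: truthful payoff $2469, deviation payoff $0 → loss $2469.
$11748: outcomes coincide → loss $0.
$7853: outcomes coincide → loss $0.
Total loss = $2424 + $2076 + $2469 = $6969.
In a second-price auction your bid sets only whether you win, not what you pay, so bidding your true value is weakly dominant.

$6969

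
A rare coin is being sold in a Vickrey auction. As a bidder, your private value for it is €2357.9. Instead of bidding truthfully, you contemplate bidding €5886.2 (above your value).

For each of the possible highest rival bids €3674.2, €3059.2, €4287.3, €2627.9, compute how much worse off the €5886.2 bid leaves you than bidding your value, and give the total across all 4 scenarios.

The deviation costs you only when the competing bid falls strictly between €2357.9 and €5886.2; elsewhere both bids give the same outcome.
€3674.2: truthful payoff €0, deviation payoff −€1316.3 → loss €1316.3.
€3059.2: truthful payoff €0, deviation payoff −€701.3 → loss €701.3.
€4287.3: truthful payoff €0, deviation payoff −€1929.4 → loss €1929.4.
€2627.9: truthful payoff €0, deviation payoff −€270 → loss €270.
Total loss = €1316.3 + €701.3 + €1929.4 + €270 = €4217.

€4217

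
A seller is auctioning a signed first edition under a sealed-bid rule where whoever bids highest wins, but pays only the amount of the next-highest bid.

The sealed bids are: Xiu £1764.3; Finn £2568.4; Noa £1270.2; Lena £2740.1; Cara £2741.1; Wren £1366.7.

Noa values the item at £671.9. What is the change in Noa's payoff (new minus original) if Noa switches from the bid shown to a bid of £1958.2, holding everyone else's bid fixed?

£0

The highest bid among the other bidders is £2741.1; Noa's bid doesn't change that.
Original bid £1270.2: Noa is not highest (top rival bid is £2741.1); payoff £0.
Alternative bid £1958.2: Noa is not highest (top rival bid is £2741.1); payoff £0.
Change in payoff = £0 − (£0) = £0.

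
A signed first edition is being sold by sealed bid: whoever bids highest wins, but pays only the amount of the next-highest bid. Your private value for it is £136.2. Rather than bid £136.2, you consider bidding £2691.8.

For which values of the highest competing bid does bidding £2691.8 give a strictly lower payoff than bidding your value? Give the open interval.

(£136.2, £2691.8)

If the competing bid is below £136.2, both bids win at the same price — no difference.
If it is above £2691.8, both bids lose — no difference.
If it lies strictly between £136.2 and £2691.8, bidding your value loses (payoff 0) while bidding £2691.8 wins at a price above your value (payoff negative).
So the deviation strictly hurts on the open interval (£136.2, £2691.8).
Truthful bidding weakly dominates here: raising your bid can only win items priced above your value, and lowering it can only forfeit items priced below.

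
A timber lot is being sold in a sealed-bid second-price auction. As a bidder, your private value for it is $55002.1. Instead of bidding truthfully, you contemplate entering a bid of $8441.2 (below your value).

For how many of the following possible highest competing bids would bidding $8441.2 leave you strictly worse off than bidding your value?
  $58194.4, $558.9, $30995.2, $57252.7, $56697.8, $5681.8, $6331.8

The deviation hurts exactly when the highest competing bid lies strictly between $8441.2 and $55002.1 — underbidding then forfeits a profitable win.
$58194.4: above both → same outcome either way.
$558.9: below both → same outcome either way.
$30995.2: inside the interval → strictly worse (loss $24006.9).
$57252.7: above both → same outcome either way.
$56697.8: above both → same outcome either way.
$5681.8: below both → same outcome either way.
$6331.8: below both → same outcome either way.
Count: 1.

1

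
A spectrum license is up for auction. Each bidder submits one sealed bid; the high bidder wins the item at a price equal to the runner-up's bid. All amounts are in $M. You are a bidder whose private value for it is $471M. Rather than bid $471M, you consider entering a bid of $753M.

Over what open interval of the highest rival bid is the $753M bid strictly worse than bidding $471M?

($471M, $753M)

If the competing bid is below $471M, both bids win at the same price — no difference.
If it is above $753M, both bids lose — no difference.
If it lies strictly between $471M and $753M, bidding your value loses (payoff 0) while bidding $753M wins at a price above your value (payoff negative).
So the deviation strictly hurts on the open interval ($471M, $753M).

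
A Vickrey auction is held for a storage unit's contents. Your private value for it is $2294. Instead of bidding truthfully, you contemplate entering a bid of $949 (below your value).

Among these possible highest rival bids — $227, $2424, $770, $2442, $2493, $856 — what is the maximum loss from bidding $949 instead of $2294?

$0

$227: same outcome either way → loss $0.
$2424: same outcome either way → loss $0.
$770: same outcome either way → loss $0.
$2442: same outcome either way → loss $0.
$2493: same outcome either way → loss $0.
$856: same outcome either way → loss $0.
Maximum loss: $0.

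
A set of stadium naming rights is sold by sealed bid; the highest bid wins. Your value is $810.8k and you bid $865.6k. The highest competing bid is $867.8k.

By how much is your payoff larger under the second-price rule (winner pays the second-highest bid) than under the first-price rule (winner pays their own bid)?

$0k

Your bid $865.6k is below $867.8k, so you lose under either rule.
Payoff is $0k in both cases; difference = $0k.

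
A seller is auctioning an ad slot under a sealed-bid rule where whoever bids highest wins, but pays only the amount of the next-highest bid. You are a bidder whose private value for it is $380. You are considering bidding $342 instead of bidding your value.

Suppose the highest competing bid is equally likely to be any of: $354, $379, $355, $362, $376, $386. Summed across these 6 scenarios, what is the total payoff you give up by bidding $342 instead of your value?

The deviation costs you only when the competing bid falls strictly between $342 and $380; elsewhere both bids give the same outcome.
$354: truthful payoff $26, deviation payoff $0 → loss $26.
$379: truthful payoff $1, deviation payoff $0 → loss $1.
$355: truthful payoff $25, deviation payoff $0 → loss $25.
$362: truthful payoff $18, deviation payoff $0 → loss $18.
$376: truthful payoff $4, deviation payoff $0 → loss $4.
$386: outcomes coincide → loss $0.
Total loss = $26 + $1 + $25 + $18 + $4 = $74.
Truthful bidding weakly dominates here: raising your bid can only win items priced above your value, and lowering it can only forfeit items priced below.

$74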